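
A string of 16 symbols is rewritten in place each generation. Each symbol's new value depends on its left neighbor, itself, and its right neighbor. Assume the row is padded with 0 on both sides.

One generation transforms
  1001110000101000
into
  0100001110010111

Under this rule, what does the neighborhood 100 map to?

1

At position 1 the neighborhood is 100; the next row has 1 there.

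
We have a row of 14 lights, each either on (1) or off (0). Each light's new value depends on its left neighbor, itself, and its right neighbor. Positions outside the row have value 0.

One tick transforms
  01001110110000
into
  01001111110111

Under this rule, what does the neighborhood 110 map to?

At position 6 the neighborhood is 110; the next row has 1 there.

1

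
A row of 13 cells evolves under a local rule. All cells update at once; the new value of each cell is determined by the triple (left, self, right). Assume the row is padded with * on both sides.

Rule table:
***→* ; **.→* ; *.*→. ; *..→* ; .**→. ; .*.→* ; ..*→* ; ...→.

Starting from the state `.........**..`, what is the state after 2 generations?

*.......*.***
**.....**..**

**.....**..**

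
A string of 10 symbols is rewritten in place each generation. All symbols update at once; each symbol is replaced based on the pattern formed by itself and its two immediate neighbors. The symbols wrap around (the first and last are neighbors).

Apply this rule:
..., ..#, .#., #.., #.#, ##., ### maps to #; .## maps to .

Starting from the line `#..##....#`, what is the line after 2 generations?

generation 1: ###.#####.
generation 2: .###.#####

.###.#####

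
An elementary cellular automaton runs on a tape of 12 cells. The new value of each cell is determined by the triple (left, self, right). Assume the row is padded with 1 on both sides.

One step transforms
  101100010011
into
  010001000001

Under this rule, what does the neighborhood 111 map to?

At position 11 the neighborhood is 111; the next row has 1 there.

1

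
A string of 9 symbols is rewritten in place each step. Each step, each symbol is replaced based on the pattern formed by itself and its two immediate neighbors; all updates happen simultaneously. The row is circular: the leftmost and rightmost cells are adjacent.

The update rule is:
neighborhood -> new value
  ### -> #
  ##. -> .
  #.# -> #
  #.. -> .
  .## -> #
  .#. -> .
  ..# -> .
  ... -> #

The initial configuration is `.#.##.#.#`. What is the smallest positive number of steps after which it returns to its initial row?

9

#.##.#.#.
.##.#.#.#
##.#.#.#.
#.#.#.#.#
.#.#.#.##
#.#.#.##.
.#.#.##.#
#.#.##.#.
.#.##.#.#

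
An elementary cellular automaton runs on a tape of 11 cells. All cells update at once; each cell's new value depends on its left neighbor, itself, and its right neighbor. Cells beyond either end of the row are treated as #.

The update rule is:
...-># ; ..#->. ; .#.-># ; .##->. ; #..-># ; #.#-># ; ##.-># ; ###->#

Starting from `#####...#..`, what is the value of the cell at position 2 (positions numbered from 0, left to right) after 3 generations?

#######.##.
########.##
#########.#
position 2 holds #

#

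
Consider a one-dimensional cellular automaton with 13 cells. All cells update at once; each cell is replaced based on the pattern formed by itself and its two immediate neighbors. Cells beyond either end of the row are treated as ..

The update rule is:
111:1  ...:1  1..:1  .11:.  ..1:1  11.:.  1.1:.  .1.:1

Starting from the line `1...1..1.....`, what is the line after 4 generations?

generation 1: 1111111111111
generation 2: .11111111111.
generation 3: 1.111111111.1
generation 4: 1..1111111..1

1..1111111..1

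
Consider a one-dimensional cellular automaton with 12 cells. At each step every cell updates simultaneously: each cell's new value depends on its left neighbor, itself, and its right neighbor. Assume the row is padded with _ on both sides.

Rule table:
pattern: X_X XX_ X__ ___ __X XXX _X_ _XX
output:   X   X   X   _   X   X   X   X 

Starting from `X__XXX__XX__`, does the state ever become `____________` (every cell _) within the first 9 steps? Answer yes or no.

step 1: XXXXXXXXXXX_
step 2: XXXXXXXXXXXX
step 3: XXXXXXXXXXXX  (fixed point — unchanged through step 9)
step 9 is XXXXXXXXXXXX, still not uniform _

no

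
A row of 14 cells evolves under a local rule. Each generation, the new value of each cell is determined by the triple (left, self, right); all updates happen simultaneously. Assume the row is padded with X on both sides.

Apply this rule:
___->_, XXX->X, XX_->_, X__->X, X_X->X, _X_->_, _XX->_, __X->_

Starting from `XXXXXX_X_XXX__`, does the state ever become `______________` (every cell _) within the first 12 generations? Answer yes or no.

generation 1: XXXXX_X_X_X_X_
generation 2: XXXX_X_X_X_X_X
generation 3: XXX_X_X_X_X_X_
generation 4: XX_X_X_X_X_X_X
generation 5: X_X_X_X_X_X_X_
generation 6: _X_X_X_X_X_X_X
generation 7: X_X_X_X_X_X_X_  (repeats generation 5; period 2)
generation 12: _X_X_X_X_X_X_X
generation 12 is _X_X_X_X_X_X_X, still not uniform _

no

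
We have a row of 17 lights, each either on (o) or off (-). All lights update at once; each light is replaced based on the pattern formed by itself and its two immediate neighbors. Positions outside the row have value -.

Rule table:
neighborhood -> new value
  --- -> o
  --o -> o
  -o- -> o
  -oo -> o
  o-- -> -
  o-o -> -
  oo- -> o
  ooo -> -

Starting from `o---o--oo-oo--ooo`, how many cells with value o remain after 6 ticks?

10

tick 1: o-ooo-ooo-oo-oo-o
tick 2: o-o-o-o-o-oo-oo-o
tick 3: o-o-o-o-o-oo-oo-o  (fixed point — unchanged through tick 6)
count of o: 10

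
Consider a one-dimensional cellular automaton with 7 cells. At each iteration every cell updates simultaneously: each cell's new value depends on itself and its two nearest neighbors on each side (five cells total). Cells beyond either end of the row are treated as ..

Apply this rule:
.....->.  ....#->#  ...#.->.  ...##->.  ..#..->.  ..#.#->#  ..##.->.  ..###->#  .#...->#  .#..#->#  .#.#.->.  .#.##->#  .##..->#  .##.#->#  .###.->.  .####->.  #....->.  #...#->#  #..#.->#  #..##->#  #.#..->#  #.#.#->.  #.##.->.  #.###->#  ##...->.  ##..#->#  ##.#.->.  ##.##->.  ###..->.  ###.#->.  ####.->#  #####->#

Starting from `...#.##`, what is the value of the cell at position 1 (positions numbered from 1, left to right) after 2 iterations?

.

.#.##.#
.##.#.#
position 1 holds .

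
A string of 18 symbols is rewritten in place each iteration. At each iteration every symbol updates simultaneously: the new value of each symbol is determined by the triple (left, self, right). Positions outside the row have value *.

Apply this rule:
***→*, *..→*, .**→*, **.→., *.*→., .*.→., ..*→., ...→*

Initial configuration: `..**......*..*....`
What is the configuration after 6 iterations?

iteration 1: *.*.*****..*..***.
iteration 2: ....****.*..*.**..
iteration 3: ***.***...*...*.*.
iteration 4: **..**.**..**.....
iteration 5: *.*.*..*.*.*.****.
iteration 6: .....*.......***..

.....*.......***..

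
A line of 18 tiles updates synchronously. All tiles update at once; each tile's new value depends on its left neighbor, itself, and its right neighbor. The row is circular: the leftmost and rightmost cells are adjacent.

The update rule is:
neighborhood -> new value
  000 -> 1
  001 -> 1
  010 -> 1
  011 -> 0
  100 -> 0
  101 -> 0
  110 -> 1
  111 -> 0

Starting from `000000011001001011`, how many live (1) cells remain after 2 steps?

6

step 1: 011111101011011001
step 2: 000000101001001011
count of 1: 6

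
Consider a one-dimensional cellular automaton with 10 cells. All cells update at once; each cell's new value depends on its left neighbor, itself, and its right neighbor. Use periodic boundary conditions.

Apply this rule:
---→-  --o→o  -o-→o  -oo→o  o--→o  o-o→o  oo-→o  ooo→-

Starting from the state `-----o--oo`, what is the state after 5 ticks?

o---oooooo
oo-oo-----
oooooo---o
-----oo-oo
o---oooooo

o---oooooo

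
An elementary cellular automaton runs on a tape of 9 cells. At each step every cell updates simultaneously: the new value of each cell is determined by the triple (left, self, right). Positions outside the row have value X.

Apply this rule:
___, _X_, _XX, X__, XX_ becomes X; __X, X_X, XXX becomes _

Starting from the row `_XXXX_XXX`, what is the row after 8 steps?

_X__X_X__
_XX_X_XX_
_XX_X_XX_  (fixed point — unchanged through step 8)

_XX_X_XX_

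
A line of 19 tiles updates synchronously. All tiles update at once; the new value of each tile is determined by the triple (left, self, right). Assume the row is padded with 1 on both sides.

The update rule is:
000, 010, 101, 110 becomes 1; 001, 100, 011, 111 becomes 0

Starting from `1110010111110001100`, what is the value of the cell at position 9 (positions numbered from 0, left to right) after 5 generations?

1

0010011000010100100
0010001011011100100
0010101101100100100
0011110110100100100
0000011011100100100
position 9 holds 1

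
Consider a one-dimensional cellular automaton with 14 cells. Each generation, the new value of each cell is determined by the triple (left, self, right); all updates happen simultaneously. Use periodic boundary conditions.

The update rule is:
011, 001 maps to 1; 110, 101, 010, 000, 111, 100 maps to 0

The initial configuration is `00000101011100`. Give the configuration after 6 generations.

generation 1: 00001000010000
generation 2: 00010000100000
generation 3: 00100001000000
generation 4: 01000010000000
generation 5: 10000100000000
generation 6: 00001000000001

00001000000001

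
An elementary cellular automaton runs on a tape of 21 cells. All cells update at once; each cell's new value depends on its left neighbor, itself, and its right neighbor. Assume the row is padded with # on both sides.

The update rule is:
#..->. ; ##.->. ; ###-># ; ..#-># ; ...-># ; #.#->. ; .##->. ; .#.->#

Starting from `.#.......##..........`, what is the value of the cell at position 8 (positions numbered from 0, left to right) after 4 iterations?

.#.######...#########
.#..####..##.########
.#.#.##..#....#######
.#.#....##.###.######
position 8 holds #

#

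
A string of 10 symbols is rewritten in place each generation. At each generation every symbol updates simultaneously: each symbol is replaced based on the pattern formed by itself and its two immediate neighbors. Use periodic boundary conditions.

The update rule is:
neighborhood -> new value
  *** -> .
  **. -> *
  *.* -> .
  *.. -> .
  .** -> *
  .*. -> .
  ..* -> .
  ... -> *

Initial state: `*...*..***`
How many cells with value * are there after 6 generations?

*.*....*..
....**....
***.**.***
..*.**.*..
*...**...*
*.*.**.*.*
count of *: 6

6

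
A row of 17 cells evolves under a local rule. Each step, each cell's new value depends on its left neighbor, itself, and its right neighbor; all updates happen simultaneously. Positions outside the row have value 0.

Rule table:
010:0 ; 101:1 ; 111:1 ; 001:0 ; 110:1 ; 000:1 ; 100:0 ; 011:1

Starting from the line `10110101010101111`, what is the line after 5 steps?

01111111111111111

step 1: 01111010101011111
step 2: 01111101010111111
step 3: 01111110101111111
step 4: 01111111011111111
step 5: 01111111111111111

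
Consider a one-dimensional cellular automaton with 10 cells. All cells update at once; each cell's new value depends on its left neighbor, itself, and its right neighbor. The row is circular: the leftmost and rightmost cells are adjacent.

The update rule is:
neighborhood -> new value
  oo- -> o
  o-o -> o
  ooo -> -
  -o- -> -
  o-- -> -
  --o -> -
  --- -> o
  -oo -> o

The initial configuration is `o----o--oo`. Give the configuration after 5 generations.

o--o---o-o

generation 1: o-oo----o-
generation 2: -ooo-oo--o
generation 3: oo-oooo---
generation 4: oooo--o-o-
generation 5: o--o---o-o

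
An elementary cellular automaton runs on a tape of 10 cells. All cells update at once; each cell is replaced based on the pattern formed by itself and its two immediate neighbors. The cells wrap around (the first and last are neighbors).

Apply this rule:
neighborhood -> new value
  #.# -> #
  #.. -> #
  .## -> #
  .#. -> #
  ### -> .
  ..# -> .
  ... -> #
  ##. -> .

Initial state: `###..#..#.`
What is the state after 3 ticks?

.###..##.#

#..#.##.##
.#.###.##.
.###..##.#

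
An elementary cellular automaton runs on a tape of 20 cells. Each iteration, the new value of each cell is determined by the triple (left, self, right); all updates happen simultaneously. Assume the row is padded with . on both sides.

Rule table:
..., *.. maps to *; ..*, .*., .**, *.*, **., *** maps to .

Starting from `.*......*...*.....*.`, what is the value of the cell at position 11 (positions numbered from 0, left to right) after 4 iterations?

.

iteration 1: ..*****..**..****..*
iteration 2: *......*...*.....*..
iteration 3: .*****..**..****..**
iteration 4: ......*...*.....*...
position 11 holds .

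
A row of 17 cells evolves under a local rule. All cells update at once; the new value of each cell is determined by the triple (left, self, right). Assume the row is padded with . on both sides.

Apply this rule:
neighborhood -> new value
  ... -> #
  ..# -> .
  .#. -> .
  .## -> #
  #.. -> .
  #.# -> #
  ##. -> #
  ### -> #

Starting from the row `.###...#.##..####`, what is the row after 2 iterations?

.###.#..###..####
.####...###..####

.####...###..####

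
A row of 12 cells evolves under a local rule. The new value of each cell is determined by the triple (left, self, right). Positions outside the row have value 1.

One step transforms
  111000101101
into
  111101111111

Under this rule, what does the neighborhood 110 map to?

At position 2 the neighborhood is 110; the next row has 1 there.

1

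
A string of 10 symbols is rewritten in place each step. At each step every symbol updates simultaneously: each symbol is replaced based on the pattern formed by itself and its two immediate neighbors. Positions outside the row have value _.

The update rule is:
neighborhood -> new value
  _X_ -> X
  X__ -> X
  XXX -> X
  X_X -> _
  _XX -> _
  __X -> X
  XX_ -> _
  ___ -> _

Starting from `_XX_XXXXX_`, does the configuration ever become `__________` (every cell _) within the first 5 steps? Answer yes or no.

X____XXX_X
XX__X_X__X
__XXX_XXXX
_X_X___XX_
XX_XX_X__X
step 5 is XX_XX_X__X, still not uniform _

no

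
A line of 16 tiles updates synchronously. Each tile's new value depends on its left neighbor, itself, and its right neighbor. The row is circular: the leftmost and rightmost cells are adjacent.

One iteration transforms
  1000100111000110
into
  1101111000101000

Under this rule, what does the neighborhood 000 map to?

0

At position 2 the neighborhood is 000; the next row has 0 there.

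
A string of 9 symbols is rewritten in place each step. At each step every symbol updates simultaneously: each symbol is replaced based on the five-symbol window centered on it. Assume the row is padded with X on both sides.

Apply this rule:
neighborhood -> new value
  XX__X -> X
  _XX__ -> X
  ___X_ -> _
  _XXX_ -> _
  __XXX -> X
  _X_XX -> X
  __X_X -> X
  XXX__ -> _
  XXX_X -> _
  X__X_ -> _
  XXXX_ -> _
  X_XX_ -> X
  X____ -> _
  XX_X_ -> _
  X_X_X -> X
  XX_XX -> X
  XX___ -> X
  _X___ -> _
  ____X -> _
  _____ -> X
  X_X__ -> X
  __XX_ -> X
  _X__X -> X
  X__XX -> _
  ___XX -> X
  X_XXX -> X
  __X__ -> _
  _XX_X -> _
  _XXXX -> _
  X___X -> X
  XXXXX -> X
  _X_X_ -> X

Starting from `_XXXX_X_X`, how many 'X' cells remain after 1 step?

step 1: XX____XXX
count of X: 5

5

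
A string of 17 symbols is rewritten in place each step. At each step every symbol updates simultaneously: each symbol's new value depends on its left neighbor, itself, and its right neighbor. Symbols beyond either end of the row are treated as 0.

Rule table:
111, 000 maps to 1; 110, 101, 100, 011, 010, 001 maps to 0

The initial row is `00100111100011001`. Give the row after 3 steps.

10000011001000000
00111000000011111
10010011111001110

10010011111001110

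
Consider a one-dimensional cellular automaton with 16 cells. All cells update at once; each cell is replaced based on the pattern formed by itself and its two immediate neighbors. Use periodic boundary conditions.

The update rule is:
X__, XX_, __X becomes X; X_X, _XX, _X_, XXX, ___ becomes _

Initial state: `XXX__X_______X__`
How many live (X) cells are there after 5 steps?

7

step 1: __XXX_X_____X_XX
step 2: XX__X__X___X___X
step 3: _XXX_XX_X_X_X_X_
step 4: X__X__X________X
step 5: XXX_XX_X______X_
count of X: 7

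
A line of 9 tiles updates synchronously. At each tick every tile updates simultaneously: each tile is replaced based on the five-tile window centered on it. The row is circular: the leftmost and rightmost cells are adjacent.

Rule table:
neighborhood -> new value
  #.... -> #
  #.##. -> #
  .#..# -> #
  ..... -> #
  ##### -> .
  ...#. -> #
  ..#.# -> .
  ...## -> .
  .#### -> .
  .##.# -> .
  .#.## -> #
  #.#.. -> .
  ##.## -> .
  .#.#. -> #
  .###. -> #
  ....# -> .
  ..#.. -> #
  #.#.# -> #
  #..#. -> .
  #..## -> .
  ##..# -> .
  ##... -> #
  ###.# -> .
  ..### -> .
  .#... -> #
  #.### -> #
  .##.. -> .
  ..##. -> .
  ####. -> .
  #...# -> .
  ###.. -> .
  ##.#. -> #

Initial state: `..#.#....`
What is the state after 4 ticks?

####.####

.#.#.####
######...
......#..
####.####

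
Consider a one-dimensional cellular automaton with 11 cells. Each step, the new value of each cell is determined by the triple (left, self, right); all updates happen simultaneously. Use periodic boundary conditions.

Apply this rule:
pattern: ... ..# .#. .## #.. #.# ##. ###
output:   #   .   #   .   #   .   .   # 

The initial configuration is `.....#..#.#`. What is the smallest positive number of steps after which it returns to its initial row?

####.##.#.#
###.....#..
.#.####.##.
.#..##....#
.##...###.#
...##..#..#
##...#.##.#
#.##.#.....
#....#####.
####..###..
.##.#..#.#.
....##.#.##
###....#...
.#.###.###.
.#..#...#.#
.##.###.#.#
.....#..#.#

17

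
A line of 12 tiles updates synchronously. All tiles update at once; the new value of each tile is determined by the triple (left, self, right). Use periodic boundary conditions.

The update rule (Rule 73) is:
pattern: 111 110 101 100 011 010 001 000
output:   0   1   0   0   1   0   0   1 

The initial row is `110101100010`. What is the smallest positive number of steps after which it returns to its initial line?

110001101000
110101100010

2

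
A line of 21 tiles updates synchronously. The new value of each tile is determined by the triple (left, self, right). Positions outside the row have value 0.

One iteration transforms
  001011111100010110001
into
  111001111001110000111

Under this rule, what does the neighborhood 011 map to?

0

At position 4 the neighborhood is 011; the next row has 0 there.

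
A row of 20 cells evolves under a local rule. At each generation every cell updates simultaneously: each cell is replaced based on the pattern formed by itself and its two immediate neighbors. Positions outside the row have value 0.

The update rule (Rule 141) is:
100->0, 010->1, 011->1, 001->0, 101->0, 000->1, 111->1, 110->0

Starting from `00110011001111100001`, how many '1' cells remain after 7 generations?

generation 1: 10100010001111001101
generation 2: 10101010101110001001
generation 3: 10101010101100101001
generation 4: 10101010101000101001
generation 5: 10101010101010101001
generation 6: 10101010101010101001  (fixed point — unchanged through generation 7)
count of 1: 10

10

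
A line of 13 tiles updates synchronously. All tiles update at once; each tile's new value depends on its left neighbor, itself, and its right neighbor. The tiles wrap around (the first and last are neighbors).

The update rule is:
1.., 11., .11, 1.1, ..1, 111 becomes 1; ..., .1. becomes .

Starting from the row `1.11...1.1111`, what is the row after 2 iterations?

111111.111111

iteration 1: 11111.1.11111
iteration 2: 111111.111111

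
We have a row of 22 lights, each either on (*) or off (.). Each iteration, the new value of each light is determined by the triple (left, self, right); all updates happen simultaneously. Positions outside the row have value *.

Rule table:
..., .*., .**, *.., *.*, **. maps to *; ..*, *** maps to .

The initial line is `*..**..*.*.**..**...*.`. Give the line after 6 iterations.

.***.***.**********.*.

iteration 1: **.***.*******.****.**
iteration 2: .***.***.....***..***.
iteration 3: **.***.*****.*.**.*.**
iteration 4: .***.***...**********.
iteration 5: **.***.***.*........**
iteration 6: .***.***.**********.*.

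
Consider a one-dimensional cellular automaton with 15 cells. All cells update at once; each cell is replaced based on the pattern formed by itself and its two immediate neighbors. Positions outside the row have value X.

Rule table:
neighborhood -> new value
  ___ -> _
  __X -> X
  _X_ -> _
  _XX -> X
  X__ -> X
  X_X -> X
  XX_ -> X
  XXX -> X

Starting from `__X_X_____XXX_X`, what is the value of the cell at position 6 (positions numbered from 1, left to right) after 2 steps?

step 1: XX_X_X___XXXXXX
step 2: XXX_X_X_XXXXXXX
position 6 holds _

_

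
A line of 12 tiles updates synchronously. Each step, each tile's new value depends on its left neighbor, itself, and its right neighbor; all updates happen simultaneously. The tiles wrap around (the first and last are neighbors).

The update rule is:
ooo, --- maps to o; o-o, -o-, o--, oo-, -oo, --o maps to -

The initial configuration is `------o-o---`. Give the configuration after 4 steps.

ooooo-----oo
oooo--ooo--o
ooo----o----
-o--oo---oo-

-o--oo---oo-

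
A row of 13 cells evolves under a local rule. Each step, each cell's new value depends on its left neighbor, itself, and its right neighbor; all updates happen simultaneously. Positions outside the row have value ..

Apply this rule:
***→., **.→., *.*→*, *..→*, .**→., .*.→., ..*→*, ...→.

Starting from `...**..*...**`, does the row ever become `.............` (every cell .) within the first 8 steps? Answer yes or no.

..*..**.*.*..
.*.**..*.*.*.
*.*..**.*.*.*
.*.**..*.*.*.  (repeats step 2; period 2)
step 8: .*.**..*.*.*.
step 8 is .*.**..*.*.*., still not uniform .

no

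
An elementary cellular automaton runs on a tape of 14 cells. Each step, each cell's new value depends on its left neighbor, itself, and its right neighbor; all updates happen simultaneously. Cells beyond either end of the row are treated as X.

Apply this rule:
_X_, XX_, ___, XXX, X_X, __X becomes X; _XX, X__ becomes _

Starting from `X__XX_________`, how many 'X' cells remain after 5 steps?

13

X_X_X_XXXXXXXX
XXXXXX_XXXXXXX
XXXXXXX_XXXXXX
XXXXXXXX_XXXXX
XXXXXXXXX_XXXX
count of X: 13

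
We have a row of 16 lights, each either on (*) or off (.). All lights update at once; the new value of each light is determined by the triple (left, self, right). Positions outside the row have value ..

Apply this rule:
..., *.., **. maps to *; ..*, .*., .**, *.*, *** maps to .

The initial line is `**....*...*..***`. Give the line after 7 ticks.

.****..**..*...*
....**..**..**..
***..**..**..***
..**..**..**...*
*..**..**..***..
.*..**..**...***
..*..**..***...*

..*..**..***...*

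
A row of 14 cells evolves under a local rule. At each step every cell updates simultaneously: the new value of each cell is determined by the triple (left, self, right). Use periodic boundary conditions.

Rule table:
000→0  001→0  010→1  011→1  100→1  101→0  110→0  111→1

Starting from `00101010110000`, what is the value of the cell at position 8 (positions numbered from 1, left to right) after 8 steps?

00101010101000
00101010101100
00101010101010
00101010101011
10101010101010
10101010101010  (fixed point — unchanged through step 8)
position 8 holds 0

0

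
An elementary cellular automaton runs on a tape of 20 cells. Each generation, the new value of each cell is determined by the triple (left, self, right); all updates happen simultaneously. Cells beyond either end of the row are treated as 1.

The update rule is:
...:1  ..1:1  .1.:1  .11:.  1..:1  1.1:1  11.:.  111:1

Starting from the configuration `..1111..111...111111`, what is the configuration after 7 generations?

11.11.11.1.111.11111
1.1..1..111.1.1.1111
.1111111.1.11111.111
1.11111.111.111.1.11
.1.111.1.1.1.1.111.1
111.1.111111111.1.1.
11.111.1111111.11111

11.111.1111111.11111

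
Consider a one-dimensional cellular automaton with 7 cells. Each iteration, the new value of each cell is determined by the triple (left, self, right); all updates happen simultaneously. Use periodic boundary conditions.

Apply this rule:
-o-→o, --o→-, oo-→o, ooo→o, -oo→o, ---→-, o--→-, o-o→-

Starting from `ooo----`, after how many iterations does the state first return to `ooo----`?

ooo----

1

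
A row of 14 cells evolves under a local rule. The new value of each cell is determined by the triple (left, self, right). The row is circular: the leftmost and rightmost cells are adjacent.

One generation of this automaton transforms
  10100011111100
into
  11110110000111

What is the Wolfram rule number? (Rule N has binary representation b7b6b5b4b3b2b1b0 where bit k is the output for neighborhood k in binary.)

126

position 7: 111 → 0  (bit 7 = 0)
position 11: 110 → 1  (bit 6 = 1)
position 1: 101 → 1  (bit 5 = 1)
position 3: 100 → 1  (bit 4 = 1)
position 6: 011 → 1  (bit 3 = 1)
position 0: 010 → 1  (bit 2 = 1)
position 5: 001 → 1  (bit 1 = 1)
position 4: 000 → 0  (bit 0 = 0)
bits b7..b0 = 01111110 = 126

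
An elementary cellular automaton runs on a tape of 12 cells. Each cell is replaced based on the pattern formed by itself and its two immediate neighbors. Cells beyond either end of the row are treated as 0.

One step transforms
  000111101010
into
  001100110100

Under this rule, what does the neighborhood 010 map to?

At position 8 the neighborhood is 010; the next row has 0 there.

0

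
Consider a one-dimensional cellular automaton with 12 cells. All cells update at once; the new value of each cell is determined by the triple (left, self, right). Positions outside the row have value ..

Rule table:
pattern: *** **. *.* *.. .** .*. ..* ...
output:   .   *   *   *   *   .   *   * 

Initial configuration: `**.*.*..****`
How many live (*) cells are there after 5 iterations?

10

***.*.***..*
*.**.**.***.
.********.**
**......****
*********..*
count of *: 10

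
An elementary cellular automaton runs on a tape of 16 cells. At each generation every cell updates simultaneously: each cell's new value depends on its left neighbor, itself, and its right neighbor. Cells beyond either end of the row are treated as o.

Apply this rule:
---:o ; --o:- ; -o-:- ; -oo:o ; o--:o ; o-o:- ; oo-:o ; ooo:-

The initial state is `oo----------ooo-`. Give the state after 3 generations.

-oooooooooo-o-o-
-o--------o-----
--ooooooo--oooo-

--ooooooo--oooo-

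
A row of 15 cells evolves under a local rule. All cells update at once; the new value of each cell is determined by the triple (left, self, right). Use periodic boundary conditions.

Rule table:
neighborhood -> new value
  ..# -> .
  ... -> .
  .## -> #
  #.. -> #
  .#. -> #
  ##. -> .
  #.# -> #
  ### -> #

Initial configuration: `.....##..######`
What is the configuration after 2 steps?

#....#.#.#####.
##...########.#

##...########.#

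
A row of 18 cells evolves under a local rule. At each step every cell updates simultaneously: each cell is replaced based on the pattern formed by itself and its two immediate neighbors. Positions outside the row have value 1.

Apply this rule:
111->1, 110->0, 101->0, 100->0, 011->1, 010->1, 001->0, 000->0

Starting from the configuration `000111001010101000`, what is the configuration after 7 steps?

000100001010101000

000110001010101000
000100001010101000
000100001010101000  (fixed point — unchanged through step 7)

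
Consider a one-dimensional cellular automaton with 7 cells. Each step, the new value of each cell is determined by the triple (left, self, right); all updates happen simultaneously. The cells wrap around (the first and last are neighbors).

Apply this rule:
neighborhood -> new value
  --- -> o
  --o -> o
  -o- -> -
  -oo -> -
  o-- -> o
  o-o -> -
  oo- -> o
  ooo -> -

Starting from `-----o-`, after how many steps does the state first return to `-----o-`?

ooooo-o
----o--
oooo-oo
---o---
ooo-ooo
--o----
oo-oooo
-o-----
o-ooooo
o------
-oooooo
------o
oooooo-
-----o-

14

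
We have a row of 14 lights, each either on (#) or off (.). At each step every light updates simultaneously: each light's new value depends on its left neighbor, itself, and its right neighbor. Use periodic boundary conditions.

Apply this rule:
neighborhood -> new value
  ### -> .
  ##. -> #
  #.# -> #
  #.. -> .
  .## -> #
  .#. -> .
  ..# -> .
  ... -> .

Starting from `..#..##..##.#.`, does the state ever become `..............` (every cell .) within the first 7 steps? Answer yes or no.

.....##..###..
.....##..#.#..
.....##...#...
.....##.......
.....##.......  (fixed point — unchanged through step 7)
step 7 is .....##......., still not uniform .

no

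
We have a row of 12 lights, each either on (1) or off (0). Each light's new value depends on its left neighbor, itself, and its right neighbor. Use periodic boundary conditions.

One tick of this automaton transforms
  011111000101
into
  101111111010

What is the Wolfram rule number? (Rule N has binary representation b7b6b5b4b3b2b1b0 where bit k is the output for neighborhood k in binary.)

243

position 2: 111 → 1  (bit 7 = 1)
position 5: 110 → 1  (bit 6 = 1)
position 0: 101 → 1  (bit 5 = 1)
position 6: 100 → 1  (bit 4 = 1)
position 1: 011 → 0  (bit 3 = 0)
position 9: 010 → 0  (bit 2 = 0)
position 8: 001 → 1  (bit 1 = 1)
position 7: 000 → 1  (bit 0 = 1)
bits b7..b0 = 11110011 = 243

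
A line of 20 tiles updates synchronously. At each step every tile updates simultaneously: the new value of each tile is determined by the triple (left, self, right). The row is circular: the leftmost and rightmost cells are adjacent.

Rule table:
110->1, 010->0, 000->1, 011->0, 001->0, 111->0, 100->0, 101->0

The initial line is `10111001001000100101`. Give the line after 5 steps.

10001000000010000000
00100011111000111110
10001000001010000010
00100011100000111000
10001000101110001011

10001000101110001011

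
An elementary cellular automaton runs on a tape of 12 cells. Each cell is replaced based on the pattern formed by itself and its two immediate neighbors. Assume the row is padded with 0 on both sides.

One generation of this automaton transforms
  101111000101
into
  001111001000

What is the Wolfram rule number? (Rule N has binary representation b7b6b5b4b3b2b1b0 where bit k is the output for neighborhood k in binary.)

202

position 3: 111 → 1  (bit 7 = 1)
position 5: 110 → 1  (bit 6 = 1)
position 1: 101 → 0  (bit 5 = 0)
position 6: 100 → 0  (bit 4 = 0)
position 2: 011 → 1  (bit 3 = 1)
position 0: 010 → 0  (bit 2 = 0)
position 8: 001 → 1  (bit 1 = 1)
position 7: 000 → 0  (bit 0 = 0)
bits b7..b0 = 11001010 = 202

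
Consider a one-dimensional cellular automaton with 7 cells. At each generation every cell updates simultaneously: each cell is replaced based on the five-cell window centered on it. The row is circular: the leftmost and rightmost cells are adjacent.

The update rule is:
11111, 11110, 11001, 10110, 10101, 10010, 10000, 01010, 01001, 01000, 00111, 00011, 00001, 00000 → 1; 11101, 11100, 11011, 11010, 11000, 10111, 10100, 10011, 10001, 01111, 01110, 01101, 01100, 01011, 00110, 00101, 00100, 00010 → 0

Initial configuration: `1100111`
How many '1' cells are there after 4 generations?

1010101
0011101
1010000
0101110
count of 1: 4

4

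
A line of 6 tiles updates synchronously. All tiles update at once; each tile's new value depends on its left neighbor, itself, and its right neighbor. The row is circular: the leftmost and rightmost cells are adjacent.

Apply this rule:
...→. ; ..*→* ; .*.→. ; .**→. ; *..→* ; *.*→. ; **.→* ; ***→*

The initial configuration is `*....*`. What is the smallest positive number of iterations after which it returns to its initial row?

12

**..*.
.***..
*.***.
...**.
..*.**
**...*
***.*.
.**...
*.**..
...***
*.*.**
*....*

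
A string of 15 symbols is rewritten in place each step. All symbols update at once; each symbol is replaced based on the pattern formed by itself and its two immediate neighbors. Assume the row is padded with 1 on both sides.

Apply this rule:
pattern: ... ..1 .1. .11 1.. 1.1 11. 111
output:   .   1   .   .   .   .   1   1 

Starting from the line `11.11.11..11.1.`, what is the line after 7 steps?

11.......1..1..

step 1: 11..1..1.1.1...
step 2: 11.1..1.......1
step 3: 11...1.......1.
step 4: 11..1.......1..
step 5: 11.1.......1..1
step 6: 11........1..1.
step 7: 11.......1..1..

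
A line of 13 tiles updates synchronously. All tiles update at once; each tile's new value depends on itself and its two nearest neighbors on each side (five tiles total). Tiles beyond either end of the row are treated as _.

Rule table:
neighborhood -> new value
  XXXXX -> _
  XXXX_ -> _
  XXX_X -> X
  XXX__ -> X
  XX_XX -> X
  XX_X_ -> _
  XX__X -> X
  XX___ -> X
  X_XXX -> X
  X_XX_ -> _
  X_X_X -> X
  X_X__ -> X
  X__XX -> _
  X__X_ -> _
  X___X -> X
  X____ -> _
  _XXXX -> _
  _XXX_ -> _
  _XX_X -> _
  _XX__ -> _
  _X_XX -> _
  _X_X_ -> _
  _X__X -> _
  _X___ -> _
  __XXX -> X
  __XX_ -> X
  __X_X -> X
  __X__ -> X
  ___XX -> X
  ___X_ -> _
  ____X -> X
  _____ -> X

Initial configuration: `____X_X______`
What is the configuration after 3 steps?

X_X_X_X__X__X

XXX_X_X__XXXX
X_X_X_X__X__X
X_X_X_X__X__X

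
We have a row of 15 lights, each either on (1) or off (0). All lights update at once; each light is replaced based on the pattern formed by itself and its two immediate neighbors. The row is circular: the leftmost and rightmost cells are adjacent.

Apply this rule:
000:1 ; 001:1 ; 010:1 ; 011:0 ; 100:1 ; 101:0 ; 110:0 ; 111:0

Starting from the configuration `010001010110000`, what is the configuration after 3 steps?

step 1: 111111010001111
step 2: 000000011110000
step 3: 111111100001111

111111100001111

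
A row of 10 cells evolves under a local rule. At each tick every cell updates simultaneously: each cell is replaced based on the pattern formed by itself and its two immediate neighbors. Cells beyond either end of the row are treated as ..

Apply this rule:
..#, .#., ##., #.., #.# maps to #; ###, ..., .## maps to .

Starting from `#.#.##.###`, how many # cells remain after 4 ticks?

7

####.##..#
...##.####
..#.##...#
.###.##.##
count of #: 7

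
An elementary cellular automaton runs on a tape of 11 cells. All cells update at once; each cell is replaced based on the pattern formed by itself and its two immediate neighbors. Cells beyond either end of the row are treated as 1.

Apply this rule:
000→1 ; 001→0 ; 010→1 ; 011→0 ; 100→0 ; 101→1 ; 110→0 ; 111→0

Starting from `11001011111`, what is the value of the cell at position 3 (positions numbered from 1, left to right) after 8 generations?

1

00001100000
01100001110
10001100001
00100001100
00101100000
00110001110
00000100001
01110101100
position 3 holds 1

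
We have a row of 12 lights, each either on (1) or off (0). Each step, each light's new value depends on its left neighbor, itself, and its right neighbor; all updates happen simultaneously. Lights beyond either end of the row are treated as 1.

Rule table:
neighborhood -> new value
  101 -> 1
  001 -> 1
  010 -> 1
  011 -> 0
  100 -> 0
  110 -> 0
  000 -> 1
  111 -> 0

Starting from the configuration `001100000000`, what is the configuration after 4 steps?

011011000000

step 1: 010001111111
step 2: 110110000000
step 3: 001000111111
step 4: 011011000000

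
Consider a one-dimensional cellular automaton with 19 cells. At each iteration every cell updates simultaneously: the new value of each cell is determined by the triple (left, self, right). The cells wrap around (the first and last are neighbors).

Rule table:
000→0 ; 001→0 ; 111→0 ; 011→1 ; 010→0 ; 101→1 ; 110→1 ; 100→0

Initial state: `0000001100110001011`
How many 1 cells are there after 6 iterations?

4

0000001100110000111
0000001100110000101
0000001100110000010
0000001100110000000
0000001100110000000  (fixed point — unchanged through iteration 6)
count of 1: 4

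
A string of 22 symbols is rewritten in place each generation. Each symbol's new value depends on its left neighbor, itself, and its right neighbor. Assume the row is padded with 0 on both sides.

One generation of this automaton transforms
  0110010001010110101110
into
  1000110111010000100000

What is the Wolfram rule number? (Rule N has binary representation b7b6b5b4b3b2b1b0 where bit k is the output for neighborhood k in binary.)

position 19: 111 → 0  (bit 7 = 0)
position 2: 110 → 0  (bit 6 = 0)
position 10: 101 → 0  (bit 5 = 0)
position 3: 100 → 0  (bit 4 = 0)
position 1: 011 → 0  (bit 3 = 0)
position 5: 010 → 1  (bit 2 = 1)
position 0: 001 → 1  (bit 1 = 1)
position 7: 000 → 1  (bit 0 = 1)
bits b7..b0 = 00000111 = 7

7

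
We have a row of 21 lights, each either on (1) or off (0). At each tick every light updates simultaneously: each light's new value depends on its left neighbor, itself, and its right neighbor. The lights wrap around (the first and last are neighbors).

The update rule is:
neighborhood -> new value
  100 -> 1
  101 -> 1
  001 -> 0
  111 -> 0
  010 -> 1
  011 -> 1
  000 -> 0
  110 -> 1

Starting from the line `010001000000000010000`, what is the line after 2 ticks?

011101110000000011100

011001100000000011000
011101110000000011100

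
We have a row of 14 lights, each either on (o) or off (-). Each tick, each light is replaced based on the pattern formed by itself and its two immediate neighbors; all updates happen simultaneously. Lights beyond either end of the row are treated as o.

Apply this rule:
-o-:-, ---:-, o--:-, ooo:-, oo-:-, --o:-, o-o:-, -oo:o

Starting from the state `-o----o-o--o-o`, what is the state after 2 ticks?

-------------o
-------------o

-------------o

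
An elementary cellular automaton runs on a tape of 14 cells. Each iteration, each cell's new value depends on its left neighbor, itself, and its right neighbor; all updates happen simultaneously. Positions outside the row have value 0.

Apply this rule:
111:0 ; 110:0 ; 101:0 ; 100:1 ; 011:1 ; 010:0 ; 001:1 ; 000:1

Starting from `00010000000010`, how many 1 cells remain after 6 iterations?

11101111111101
10001000000000
01110111111111
11000100000000
10111011111111
00100010000000
count of 1: 2

2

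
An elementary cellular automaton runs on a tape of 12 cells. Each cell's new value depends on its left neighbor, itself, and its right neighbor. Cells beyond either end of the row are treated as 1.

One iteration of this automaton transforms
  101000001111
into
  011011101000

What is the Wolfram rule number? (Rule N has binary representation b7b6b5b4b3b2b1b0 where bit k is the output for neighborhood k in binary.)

45

position 9: 111 → 0  (bit 7 = 0)
position 0: 110 → 0  (bit 6 = 0)
position 1: 101 → 1  (bit 5 = 1)
position 3: 100 → 0  (bit 4 = 0)
position 8: 011 → 1  (bit 3 = 1)
position 2: 010 → 1  (bit 2 = 1)
position 7: 001 → 0  (bit 1 = 0)
position 4: 000 → 1  (bit 0 = 1)
bits b7..b0 = 00101101 = 45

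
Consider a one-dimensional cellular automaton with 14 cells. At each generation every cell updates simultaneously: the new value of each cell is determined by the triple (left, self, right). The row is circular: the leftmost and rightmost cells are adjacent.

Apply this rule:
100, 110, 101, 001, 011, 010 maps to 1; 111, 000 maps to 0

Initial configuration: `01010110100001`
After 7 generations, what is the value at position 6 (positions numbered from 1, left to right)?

1

11111111110011
00000000011110
00000000110011
10000001111111
11000011000000
11100111100001
00111100110011
position 6 holds 1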